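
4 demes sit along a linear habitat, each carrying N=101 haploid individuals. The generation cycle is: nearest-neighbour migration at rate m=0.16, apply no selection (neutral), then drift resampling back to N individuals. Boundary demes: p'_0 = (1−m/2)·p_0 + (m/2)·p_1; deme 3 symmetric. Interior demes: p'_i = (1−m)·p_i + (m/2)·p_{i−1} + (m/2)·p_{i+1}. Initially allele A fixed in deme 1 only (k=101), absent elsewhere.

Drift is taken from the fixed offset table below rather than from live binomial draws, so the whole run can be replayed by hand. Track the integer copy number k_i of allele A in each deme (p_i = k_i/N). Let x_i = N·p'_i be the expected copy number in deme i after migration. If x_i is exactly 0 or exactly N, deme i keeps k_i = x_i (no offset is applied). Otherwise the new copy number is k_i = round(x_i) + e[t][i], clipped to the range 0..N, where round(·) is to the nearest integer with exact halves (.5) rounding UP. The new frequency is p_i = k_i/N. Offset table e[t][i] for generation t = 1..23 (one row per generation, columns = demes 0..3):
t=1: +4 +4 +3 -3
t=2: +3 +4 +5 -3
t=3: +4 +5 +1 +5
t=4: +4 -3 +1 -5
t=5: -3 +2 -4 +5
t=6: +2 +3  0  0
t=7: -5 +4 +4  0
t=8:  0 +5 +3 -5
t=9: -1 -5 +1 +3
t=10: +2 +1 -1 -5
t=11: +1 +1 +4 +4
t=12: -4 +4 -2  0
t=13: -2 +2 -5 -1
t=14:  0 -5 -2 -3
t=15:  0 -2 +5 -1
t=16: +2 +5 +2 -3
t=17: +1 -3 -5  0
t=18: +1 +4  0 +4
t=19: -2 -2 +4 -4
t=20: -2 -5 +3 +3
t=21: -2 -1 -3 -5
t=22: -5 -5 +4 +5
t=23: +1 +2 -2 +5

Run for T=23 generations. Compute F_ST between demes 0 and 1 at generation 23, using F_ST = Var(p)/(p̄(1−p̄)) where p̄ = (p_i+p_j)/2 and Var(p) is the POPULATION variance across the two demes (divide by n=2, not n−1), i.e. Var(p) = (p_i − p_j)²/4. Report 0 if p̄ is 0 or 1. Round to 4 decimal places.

0.0004

t=0: k=[0 101 0 0]
t=1: x=[8.0800 84.8400 8.0800 0.0000] k=[12 89 11 0]
t=2: x=[18.1600 76.6000 16.3600 0.8800] k=[21 81 21 0]
t=3: x=[25.8000 71.4000 24.1200 1.6800] k=[30 76 25 7]
t=4: x=[33.6800 68.2400 27.6400 8.4400] k=[38 65 29 3]
t=5: x=[40.1600 59.9600 29.8000 5.0800] k=[37 62 26 10]
t=6: x=[39.0000 57.1200 27.6000 11.2800] k=[41 60 28 11]
t=7: x=[42.5200 55.9200 29.2000 12.3600] k=[38 60 33 12]
t=8: x=[39.7600 56.0800 33.4800 13.6800] k=[40 61 36 9]
t=9: x=[41.6800 57.3200 35.8400 11.1600] k=[41 52 37 14]
t=10: x=[41.8800 49.9200 36.3600 15.8400] k=[44 51 35 11]
t=11: x=[44.5600 49.1600 34.3600 12.9200] k=[46 50 38 17]
t=12: x=[46.3200 48.7200 37.2800 18.6800] k=[42 53 35 19]
t=13: x=[42.8800 50.6800 35.1600 20.2800] k=[41 53 30 19]
t=14: x=[41.9600 50.2000 30.9600 19.8800] k=[42 45 29 17]
t=15: x=[42.2400 43.4800 29.3200 17.9600] k=[42 41 34 17]
t=16: x=[41.9200 40.5200 33.2000 18.3600] k=[44 46 35 15]
t=17: x=[44.1600 44.9600 34.2800 16.6000] k=[45 42 29 17]
t=18: x=[44.7600 41.2000 29.0800 17.9600] k=[46 45 29 22]
t=19: x=[45.9200 43.8000 29.7200 22.5600] k=[44 42 34 19]
t=20: x=[43.8400 41.5200 33.4400 20.2000] k=[42 37 36 23]
t=21: x=[41.6000 37.3200 35.0400 24.0400] k=[40 36 32 19]
t=22: x=[39.6800 36.0000 31.2800 20.0400] k=[35 31 35 25]
t=23: x=[34.6800 31.6400 33.8800 25.8000] k=[36 34 32 31]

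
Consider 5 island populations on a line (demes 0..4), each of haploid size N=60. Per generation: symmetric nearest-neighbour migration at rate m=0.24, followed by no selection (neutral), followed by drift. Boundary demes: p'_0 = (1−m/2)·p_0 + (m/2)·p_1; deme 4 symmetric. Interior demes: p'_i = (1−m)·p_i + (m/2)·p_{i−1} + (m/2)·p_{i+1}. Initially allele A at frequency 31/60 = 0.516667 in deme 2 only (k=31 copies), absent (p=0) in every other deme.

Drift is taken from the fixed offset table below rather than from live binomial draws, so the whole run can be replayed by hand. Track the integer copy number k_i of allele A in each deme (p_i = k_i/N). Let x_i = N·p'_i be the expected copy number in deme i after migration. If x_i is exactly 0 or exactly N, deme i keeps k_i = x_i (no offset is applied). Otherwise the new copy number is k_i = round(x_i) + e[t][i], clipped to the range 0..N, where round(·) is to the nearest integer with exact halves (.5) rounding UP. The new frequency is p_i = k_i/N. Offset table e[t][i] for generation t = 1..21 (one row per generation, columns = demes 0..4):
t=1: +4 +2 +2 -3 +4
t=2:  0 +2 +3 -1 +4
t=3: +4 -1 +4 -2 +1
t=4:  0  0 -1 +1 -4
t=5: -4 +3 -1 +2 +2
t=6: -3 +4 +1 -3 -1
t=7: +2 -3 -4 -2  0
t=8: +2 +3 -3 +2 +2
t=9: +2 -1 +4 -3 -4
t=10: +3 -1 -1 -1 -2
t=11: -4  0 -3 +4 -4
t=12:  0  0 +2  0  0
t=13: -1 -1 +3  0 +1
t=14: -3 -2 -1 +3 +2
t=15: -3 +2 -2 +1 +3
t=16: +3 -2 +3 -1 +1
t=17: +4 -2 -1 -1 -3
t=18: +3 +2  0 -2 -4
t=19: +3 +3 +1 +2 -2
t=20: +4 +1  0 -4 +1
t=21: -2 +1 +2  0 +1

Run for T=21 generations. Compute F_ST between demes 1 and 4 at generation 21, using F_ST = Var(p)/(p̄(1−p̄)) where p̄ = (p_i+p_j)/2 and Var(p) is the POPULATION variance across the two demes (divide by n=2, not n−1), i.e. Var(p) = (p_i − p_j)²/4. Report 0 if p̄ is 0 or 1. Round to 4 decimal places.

0.0545

t=0: k=[0 0 31 0 0]
t=1: x=[0.0000 3.7200 23.5600 3.7200 0.0000] k=[0 6 26 1 0]
t=2: x=[0.7200 7.6800 20.6000 3.8800 0.1200] k=[1 10 24 3 4]
t=3: x=[2.0800 10.6000 19.8000 5.6400 3.8800] k=[6 10 24 4 5]
t=4: x=[6.4800 11.2000 19.9200 6.5200 4.8800] k=[6 11 19 8 1]
t=5: x=[6.6000 11.3600 16.7200 8.4800 1.8400] k=[3 14 16 10 4]
t=6: x=[4.3200 12.9200 15.0400 10.0000 4.7200] k=[1 17 16 7 4]
t=7: x=[2.9200 14.9600 15.0400 7.7200 4.3600] k=[5 12 11 6 4]
t=8: x=[5.8400 11.0400 10.5200 6.3600 4.2400] k=[8 14 8 8 6]
t=9: x=[8.7200 12.5600 8.7200 7.7600 6.2400] k=[11 12 13 5 2]
t=10: x=[11.1200 12.0000 11.9200 5.6000 2.3600] k=[14 11 11 5 0]
t=11: x=[13.6400 11.3600 10.2800 5.1200 0.6000] k=[10 11 7 9 0]
t=12: x=[10.1200 10.4000 7.7200 7.6800 1.0800] k=[10 10 10 8 1]
t=13: x=[10.0000 10.0000 9.7600 7.4000 1.8400] k=[9 9 13 7 3]
t=14: x=[9.0000 9.4800 11.8000 7.2400 3.4800] k=[6 7 11 10 5]
t=15: x=[6.1200 7.3600 10.4000 9.5200 5.6000] k=[3 9 8 11 9]
t=16: x=[3.7200 8.1600 8.4800 10.4000 9.2400] k=[7 6 11 9 10]
t=17: x=[6.8800 6.7200 10.1600 9.3600 9.8800] k=[11 5 9 8 7]
t=18: x=[10.2800 6.2000 8.4000 8.0000 7.1200] k=[13 8 8 6 3]
t=19: x=[12.4000 8.6000 7.7600 5.8800 3.3600] k=[15 12 9 8 1]
t=20: x=[14.6400 12.0000 9.2400 7.2800 1.8400] k=[19 13 9 3 3]
t=21: x=[18.2800 13.2400 8.7600 3.7200 3.0000] k=[16 14 11 4 4]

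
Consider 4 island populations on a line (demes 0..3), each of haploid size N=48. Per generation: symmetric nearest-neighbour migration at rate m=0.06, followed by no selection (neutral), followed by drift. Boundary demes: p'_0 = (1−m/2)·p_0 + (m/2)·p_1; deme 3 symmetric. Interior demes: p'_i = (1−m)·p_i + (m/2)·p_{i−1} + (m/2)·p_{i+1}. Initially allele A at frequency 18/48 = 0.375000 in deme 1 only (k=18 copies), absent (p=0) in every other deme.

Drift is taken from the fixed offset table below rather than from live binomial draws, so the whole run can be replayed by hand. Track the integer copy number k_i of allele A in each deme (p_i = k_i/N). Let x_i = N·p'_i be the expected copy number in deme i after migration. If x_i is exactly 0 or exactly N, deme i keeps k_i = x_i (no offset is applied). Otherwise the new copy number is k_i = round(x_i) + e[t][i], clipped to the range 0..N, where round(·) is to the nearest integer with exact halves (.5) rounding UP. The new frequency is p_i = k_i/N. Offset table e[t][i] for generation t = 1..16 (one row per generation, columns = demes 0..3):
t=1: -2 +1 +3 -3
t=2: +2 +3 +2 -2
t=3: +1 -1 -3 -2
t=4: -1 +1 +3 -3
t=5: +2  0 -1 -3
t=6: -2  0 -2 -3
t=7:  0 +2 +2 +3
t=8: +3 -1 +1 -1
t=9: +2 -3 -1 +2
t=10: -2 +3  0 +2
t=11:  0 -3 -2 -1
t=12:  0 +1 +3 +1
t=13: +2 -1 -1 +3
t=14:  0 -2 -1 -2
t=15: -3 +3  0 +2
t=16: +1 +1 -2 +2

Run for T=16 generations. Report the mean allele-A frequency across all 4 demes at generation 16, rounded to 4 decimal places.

0.1719

t=0: k=[0 18 0 0]
t=1: x=[0.5400 16.9200 0.5400 0.0000] k=[0 18 4 0]
t=2: x=[0.5400 17.0400 4.3000 0.1200] k=[3 20 6 0]
t=3: x=[3.5100 19.0700 6.2400 0.1800] k=[5 18 3 0]
t=4: x=[5.3900 17.1600 3.3600 0.0900] k=[4 18 6 0]
t=5: x=[4.4200 17.2200 6.1800 0.1800] k=[6 17 5 0]
t=6: x=[6.3300 16.3100 5.2100 0.1500] k=[4 16 3 0]
t=7: x=[4.3600 15.2500 3.3000 0.0900] k=[4 17 5 3]
t=8: x=[4.3900 16.2500 5.3000 3.0600] k=[7 15 6 2]
t=9: x=[7.2400 14.4900 6.1500 2.1200] k=[9 11 5 4]
t=10: x=[9.0600 10.7600 5.1500 4.0300] k=[7 14 5 6]
t=11: x=[7.2100 13.5200 5.3000 5.9700] k=[7 11 3 5]
t=12: x=[7.1200 10.6400 3.3000 4.9400] k=[7 12 6 6]
t=13: x=[7.1500 11.6700 6.1800 6.0000] k=[9 11 5 9]
t=14: x=[9.0600 10.7600 5.3000 8.8800] k=[9 9 4 7]
t=15: x=[9.0000 8.8500 4.2400 6.9100] k=[6 12 4 9]
t=16: x=[6.1800 11.5800 4.3900 8.8500] k=[7 13 2 11]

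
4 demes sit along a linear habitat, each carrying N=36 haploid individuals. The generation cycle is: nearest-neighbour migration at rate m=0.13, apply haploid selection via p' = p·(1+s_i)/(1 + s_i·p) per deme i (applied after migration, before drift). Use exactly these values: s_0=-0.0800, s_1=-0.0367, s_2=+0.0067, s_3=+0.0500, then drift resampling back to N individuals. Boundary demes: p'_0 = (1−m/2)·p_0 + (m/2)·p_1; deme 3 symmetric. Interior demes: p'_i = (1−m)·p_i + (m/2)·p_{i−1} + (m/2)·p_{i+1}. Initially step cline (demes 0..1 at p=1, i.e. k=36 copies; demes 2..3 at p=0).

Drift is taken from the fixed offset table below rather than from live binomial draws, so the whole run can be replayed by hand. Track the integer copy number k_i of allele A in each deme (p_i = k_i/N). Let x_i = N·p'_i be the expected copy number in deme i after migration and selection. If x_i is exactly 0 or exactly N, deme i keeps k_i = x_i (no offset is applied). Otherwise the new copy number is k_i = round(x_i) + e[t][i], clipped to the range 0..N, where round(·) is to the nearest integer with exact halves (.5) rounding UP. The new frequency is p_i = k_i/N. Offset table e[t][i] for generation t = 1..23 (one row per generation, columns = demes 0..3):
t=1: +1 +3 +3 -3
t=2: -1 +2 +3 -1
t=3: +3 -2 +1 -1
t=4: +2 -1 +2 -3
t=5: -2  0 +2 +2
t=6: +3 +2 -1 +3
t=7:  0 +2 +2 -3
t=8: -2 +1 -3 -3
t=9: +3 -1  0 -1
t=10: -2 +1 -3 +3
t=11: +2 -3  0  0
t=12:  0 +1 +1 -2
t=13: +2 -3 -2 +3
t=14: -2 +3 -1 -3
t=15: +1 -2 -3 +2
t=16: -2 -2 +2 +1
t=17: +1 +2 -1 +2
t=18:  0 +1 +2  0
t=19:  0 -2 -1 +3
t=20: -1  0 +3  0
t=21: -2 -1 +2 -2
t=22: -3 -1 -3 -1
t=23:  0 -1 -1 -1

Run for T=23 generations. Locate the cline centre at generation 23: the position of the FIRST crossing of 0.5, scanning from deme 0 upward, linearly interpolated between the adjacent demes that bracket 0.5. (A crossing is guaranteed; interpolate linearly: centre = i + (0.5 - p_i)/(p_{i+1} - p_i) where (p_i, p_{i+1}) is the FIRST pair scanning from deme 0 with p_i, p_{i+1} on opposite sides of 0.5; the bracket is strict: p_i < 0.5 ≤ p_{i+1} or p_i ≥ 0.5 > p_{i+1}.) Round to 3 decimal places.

1.000

t=0: k=[36 36 0 0]
t=1: x=[36.0000 33.5769 2.3547 0.0000] k=[36 36 5 0]
t=2: x=[36.0000 33.9127 6.7264 0.3411] k=[36 36 10 0]
t=3: x=[36.0000 34.2487 11.0912 0.6819] k=[36 32 12 0]
t=4: x=[35.7176 30.7957 12.5746 0.8181] k=[36 30 15 0]
t=5: x=[35.5765 29.2114 15.0585 1.0224] k=[34 29 17 3]
t=6: x=[33.4869 28.3216 16.9299 4.0833] k=[36 30 16 7]
t=7: x=[35.5765 29.2780 16.3846 7.8812] k=[36 31 18 5]
t=8: x=[35.6470 30.3030 18.0601 6.0878] k=[34 31 15 3]
t=9: x=[33.6267 29.9696 15.3187 3.9483] k=[36 29 15 3]
t=10: x=[35.5060 28.3216 15.1886 3.9483] k=[34 29 12 7]
t=11: x=[33.4869 27.9895 12.8351 7.6138] k=[35 25 13 8]
t=12: x=[34.2136 24.5805 13.5113 8.6413] k=[34 26 15 7]
t=13: x=[33.2774 25.5296 15.2537 7.8144] k=[35 23 13 11]
t=14: x=[34.0735 22.8192 13.5764 11.5086] k=[32 26 13 9]
t=15: x=[31.2783 25.2655 13.6415 9.5995] k=[32 23 11 12]
t=16: x=[31.0709 22.4909 11.8981 12.3274] k=[29 20 14 13]
t=17: x=[27.9038 19.8628 14.3826 13.4738] k=[29 22 13 15]
t=18: x=[28.0401 21.5478 13.7717 15.2976] k=[28 23 16 15]
t=19: x=[27.1295 22.5566 16.4496 15.4941] k=[27 21 15 18]
t=20: x=[26.0198 20.6718 15.6440 18.2441] k=[25 21 19 18]
t=21: x=[24.0849 20.8026 19.1249 18.5040] k=[22 20 21 17]
t=22: x=[21.1482 19.8628 20.7337 17.6987] k=[18 19 18 17]
t=23: x=[17.3149 18.5340 18.0601 17.5034] k=[17 18 17 17]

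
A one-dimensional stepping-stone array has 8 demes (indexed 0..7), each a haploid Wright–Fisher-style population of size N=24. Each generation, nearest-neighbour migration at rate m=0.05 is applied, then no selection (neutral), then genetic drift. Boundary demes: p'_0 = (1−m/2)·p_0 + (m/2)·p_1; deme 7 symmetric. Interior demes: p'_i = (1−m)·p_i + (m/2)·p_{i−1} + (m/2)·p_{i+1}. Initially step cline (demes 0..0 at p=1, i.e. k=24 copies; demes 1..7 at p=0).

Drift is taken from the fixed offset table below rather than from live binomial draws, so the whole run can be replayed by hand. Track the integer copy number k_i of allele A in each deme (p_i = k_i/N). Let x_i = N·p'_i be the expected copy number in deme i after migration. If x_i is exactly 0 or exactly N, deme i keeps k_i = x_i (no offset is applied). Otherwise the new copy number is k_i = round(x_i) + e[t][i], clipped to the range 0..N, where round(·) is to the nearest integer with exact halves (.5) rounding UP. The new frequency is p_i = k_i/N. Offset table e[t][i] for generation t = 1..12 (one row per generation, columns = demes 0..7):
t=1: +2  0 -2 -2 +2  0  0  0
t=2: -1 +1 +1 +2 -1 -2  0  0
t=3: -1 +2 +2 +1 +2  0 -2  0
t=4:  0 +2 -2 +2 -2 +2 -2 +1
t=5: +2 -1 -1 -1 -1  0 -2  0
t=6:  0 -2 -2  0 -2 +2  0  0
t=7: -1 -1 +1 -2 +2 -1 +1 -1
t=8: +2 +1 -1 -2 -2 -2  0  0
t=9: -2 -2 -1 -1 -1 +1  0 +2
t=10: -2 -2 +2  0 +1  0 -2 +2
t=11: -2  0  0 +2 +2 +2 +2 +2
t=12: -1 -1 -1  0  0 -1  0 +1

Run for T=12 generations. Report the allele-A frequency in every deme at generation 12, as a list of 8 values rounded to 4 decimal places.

[0.7083, 0.0000, 0.0417, 0.0833, 0.0000, 0.0000, 0.0000, 0.0000]

t=0: k=[24 0 0 0 0 0 0 0]
t=1: x=[23.4000 0.6000 0.0000 0.0000 0.0000 0.0000 0.0000 0.0000] k=[24 1 0 0 0 0 0 0]
t=2: x=[23.4250 1.5500 0.0250 0.0000 0.0000 0.0000 0.0000 0.0000] k=[22 3 1 0 0 0 0 0]
t=3: x=[21.5250 3.4250 1.0250 0.0250 0.0000 0.0000 0.0000 0.0000] k=[21 5 3 1 0 0 0 0]
t=4: x=[20.6000 5.3500 3.0000 1.0250 0.0250 0.0000 0.0000 0.0000] k=[21 7 1 3 0 0 0 0]
t=5: x=[20.6500 7.2000 1.2000 2.8750 0.0750 0.0000 0.0000 0.0000] k=[23 6 0 2 0 0 0 0]
t=6: x=[22.5750 6.2750 0.2000 1.9000 0.0500 0.0000 0.0000 0.0000] k=[23 4 0 2 0 0 0 0]
t=7: x=[22.5250 4.3750 0.1500 1.9000 0.0500 0.0000 0.0000 0.0000] k=[22 3 1 0 2 0 0 0]
t=8: x=[21.5250 3.4250 1.0250 0.0750 1.9000 0.0500 0.0000 0.0000] k=[24 4 0 0 0 0 0 0]
t=9: x=[23.5000 4.4000 0.1000 0.0000 0.0000 0.0000 0.0000 0.0000] k=[22 2 0 0 0 0 0 0]
t=10: x=[21.5000 2.4500 0.0500 0.0000 0.0000 0.0000 0.0000 0.0000] k=[20 0 2 0 0 0 0 0]
t=11: x=[19.5000 0.5500 1.9000 0.0500 0.0000 0.0000 0.0000 0.0000] k=[18 1 2 2 0 0 0 0]
t=12: x=[17.5750 1.4500 1.9750 1.9500 0.0500 0.0000 0.0000 0.0000] k=[17 0 1 2 0 0 0 0]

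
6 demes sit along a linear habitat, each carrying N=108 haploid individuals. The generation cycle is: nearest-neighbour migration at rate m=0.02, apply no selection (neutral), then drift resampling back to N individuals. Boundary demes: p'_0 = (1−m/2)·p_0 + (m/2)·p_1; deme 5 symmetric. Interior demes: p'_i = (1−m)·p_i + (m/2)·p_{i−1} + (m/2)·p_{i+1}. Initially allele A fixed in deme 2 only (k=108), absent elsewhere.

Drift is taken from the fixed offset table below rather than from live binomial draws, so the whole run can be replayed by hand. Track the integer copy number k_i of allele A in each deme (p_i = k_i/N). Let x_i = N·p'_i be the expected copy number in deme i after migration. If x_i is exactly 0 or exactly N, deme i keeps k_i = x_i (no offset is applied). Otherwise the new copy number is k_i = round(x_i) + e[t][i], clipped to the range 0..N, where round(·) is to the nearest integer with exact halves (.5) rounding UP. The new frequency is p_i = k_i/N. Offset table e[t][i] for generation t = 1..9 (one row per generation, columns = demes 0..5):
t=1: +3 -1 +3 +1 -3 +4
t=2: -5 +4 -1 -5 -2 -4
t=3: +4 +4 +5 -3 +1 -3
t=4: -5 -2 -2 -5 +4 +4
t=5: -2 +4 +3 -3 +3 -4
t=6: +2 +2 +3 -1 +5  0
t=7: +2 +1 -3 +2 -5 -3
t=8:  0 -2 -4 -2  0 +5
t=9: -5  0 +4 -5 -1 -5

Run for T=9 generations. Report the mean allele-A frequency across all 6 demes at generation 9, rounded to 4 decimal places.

t=0: k=[0 0 108 0 0 0]
t=1: x=[0.0000 1.0800 105.8400 1.0800 0.0000 0.0000] k=[0 0 108 2 0 0]
t=2: x=[0.0000 1.0800 105.8600 3.0400 0.0200 0.0000] k=[0 5 105 0 0 0]
t=3: x=[0.0500 5.9500 102.9500 1.0500 0.0000 0.0000] k=[4 10 108 0 0 0]
t=4: x=[4.0600 10.9200 105.9400 1.0800 0.0000 0.0000] k=[0 9 104 0 0 0]
t=5: x=[0.0900 9.8600 102.0100 1.0400 0.0000 0.0000] k=[0 14 105 0 0 0]
t=6: x=[0.1400 14.7700 103.0400 1.0500 0.0000 0.0000] k=[2 17 106 0 0 0]
t=7: x=[2.1500 17.7400 104.0500 1.0600 0.0000 0.0000] k=[4 19 101 3 0 0]
t=8: x=[4.1500 19.6700 99.2000 3.9500 0.0300 0.0000] k=[4 18 95 2 0 0]
t=9: x=[4.1400 18.6300 93.3000 2.9100 0.0200 0.0000] k=[0 19 97 0 0 0]

0.1790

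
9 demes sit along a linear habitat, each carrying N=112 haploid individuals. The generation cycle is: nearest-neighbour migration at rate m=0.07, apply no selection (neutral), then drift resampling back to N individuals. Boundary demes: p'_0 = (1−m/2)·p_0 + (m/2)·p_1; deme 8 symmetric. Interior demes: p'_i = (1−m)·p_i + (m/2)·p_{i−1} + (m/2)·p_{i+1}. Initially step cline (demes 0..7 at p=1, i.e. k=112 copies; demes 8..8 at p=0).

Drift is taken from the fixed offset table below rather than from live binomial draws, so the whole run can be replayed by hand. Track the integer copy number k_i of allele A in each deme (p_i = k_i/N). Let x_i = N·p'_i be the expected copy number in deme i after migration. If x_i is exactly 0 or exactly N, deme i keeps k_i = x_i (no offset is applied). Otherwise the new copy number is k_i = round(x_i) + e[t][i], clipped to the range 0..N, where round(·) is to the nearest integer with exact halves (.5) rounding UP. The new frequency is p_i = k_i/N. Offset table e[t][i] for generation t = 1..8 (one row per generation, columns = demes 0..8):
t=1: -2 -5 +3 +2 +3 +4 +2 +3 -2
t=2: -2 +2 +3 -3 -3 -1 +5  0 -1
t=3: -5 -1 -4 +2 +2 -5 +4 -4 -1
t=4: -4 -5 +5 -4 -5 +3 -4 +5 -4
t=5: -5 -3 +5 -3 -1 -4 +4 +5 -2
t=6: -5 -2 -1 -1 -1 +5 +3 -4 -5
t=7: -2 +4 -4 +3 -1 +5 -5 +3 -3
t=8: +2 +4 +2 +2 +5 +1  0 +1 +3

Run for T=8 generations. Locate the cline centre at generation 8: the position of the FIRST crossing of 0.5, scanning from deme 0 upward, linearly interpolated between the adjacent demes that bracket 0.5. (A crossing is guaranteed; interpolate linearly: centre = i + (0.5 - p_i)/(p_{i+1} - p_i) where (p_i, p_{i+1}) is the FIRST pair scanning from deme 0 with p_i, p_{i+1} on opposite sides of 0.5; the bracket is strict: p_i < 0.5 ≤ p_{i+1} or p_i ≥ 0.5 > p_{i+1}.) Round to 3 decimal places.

7.470

t=0: k=[112 112 112 112 112 112 112 112 0]
t=1: x=[112.0000 112.0000 112.0000 112.0000 112.0000 112.0000 112.0000 108.0800 3.9200] k=[112 112 112 112 112 112 112 111 2]
t=2: x=[112.0000 112.0000 112.0000 112.0000 112.0000 112.0000 111.9650 107.2200 5.8150] k=[112 112 112 112 112 112 112 107 5]
t=3: x=[112.0000 112.0000 112.0000 112.0000 112.0000 112.0000 111.8250 103.6050 8.5700] k=[112 112 112 112 112 112 112 100 8]
t=4: x=[112.0000 112.0000 112.0000 112.0000 112.0000 112.0000 111.5800 97.2000 11.2200] k=[112 112 112 112 112 112 108 102 7]
t=5: x=[112.0000 112.0000 112.0000 112.0000 112.0000 111.8600 107.9300 98.8850 10.3250] k=[112 112 112 112 112 108 112 104 8]
t=6: x=[112.0000 112.0000 112.0000 112.0000 111.8600 108.2800 111.5800 100.9200 11.3600] k=[112 112 112 112 111 112 112 97 6]
t=7: x=[112.0000 112.0000 112.0000 111.9650 111.0700 111.9650 111.4750 94.3400 9.1850] k=[112 112 112 112 110 112 106 97 6]
t=8: x=[112.0000 112.0000 112.0000 111.9300 110.1400 111.7200 105.8950 94.1300 9.1850] k=[112 112 112 112 112 112 106 95 12]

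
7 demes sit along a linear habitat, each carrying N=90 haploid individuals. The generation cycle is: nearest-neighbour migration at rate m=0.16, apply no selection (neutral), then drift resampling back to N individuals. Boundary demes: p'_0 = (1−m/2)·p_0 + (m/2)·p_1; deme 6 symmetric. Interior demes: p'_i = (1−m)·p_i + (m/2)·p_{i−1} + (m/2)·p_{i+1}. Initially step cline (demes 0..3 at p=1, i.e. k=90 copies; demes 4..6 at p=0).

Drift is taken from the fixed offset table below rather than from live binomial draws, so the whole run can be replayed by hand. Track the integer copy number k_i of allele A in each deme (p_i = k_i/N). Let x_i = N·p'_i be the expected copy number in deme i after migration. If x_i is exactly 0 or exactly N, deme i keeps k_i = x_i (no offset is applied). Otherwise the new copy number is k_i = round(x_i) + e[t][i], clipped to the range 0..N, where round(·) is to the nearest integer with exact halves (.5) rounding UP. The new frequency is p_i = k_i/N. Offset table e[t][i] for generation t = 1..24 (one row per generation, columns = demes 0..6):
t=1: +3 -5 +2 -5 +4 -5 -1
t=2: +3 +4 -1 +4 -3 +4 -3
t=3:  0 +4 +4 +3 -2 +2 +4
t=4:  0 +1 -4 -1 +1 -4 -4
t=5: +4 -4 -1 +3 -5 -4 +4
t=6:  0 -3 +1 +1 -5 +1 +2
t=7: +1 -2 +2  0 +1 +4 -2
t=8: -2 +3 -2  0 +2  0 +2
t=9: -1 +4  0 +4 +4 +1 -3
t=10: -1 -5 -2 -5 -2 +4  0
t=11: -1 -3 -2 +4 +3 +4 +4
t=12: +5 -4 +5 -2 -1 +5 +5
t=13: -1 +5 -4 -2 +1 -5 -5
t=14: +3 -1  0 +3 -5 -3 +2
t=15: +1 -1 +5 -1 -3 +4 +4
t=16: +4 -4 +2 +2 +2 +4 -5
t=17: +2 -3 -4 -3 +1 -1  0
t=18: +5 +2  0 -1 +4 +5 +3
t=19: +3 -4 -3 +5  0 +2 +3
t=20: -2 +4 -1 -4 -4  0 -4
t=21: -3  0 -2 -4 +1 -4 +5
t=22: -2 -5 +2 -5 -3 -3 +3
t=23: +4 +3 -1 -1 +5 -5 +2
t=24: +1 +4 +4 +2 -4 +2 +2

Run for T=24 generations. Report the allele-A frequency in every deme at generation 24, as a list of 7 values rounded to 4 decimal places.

[0.9333, 0.8889, 0.7556, 0.5444, 0.4111, 0.2778, 0.3444]

t=0: k=[90 90 90 90 0 0 0]
t=1: x=[90.0000 90.0000 90.0000 82.8000 7.2000 0.0000 0.0000] k=[90 90 90 78 11 0 0]
t=2: x=[90.0000 90.0000 89.0400 73.6000 15.4800 0.8800 0.0000] k=[90 90 88 78 12 5 0]
t=3: x=[90.0000 89.8400 87.3600 73.5200 16.7200 5.1600 0.4000] k=[90 90 90 77 15 7 4]
t=4: x=[90.0000 90.0000 88.9600 73.0800 19.3200 7.4000 4.2400] k=[90 90 85 72 20 3 0]
t=5: x=[90.0000 89.6000 84.3600 68.8800 22.8000 4.1200 0.2400] k=[90 86 83 72 18 0 4]
t=6: x=[89.6800 86.0800 82.3600 68.5600 20.8800 1.7600 3.6800] k=[90 83 83 70 16 3 6]
t=7: x=[89.4400 83.5600 81.9600 66.7200 19.2800 4.2800 5.7600] k=[90 82 84 67 20 8 4]
t=8: x=[89.3600 82.8000 82.4800 64.6000 22.8000 8.6400 4.3200] k=[87 86 80 65 25 9 6]
t=9: x=[86.9200 85.6000 79.2800 63.0000 26.9200 10.0400 6.2400] k=[86 90 79 67 31 11 3]
t=10: x=[86.3200 88.8000 78.9200 65.0800 32.2800 11.9600 3.6400] k=[85 84 77 60 30 16 4]
t=11: x=[84.9200 83.5200 76.2000 58.9600 31.2800 16.1600 4.9600] k=[84 81 74 63 34 20 9]
t=12: x=[83.7600 80.6800 73.6800 61.5600 35.2000 20.2400 9.8800] k=[89 77 79 60 34 25 15]
t=13: x=[88.0400 78.1200 77.3200 59.4400 35.3600 24.9200 15.8000] k=[87 83 73 57 36 20 11]
t=14: x=[86.6800 82.5200 72.5200 56.6000 36.4000 20.5600 11.7200] k=[90 82 73 60 31 18 14]
t=15: x=[89.3600 81.9200 72.6800 58.7200 32.2800 18.7200 14.3200] k=[90 81 78 58 29 23 18]
t=16: x=[89.2800 81.4800 76.6400 57.2800 30.8400 23.0800 18.4000] k=[90 77 79 59 33 27 13]
t=17: x=[88.9600 78.2000 77.2400 58.5200 34.6000 26.3600 14.1200] k=[90 75 73 56 36 25 14]
t=18: x=[88.8000 76.0400 71.8000 55.7600 36.7200 25.0000 14.8800] k=[90 78 72 55 41 30 18]
t=19: x=[89.0400 78.4800 71.1200 55.2400 41.2400 29.9200 18.9600] k=[90 74 68 60 41 32 22]
t=20: x=[88.7200 74.8000 67.8400 59.1200 41.8000 31.9200 22.8000] k=[87 79 67 55 38 32 19]
t=21: x=[86.3600 78.6800 67.0000 54.6000 38.8800 31.4400 20.0400] k=[83 79 65 51 40 27 25]
t=22: x=[82.6800 78.2000 65.0000 51.2400 39.8400 27.8800 25.1600] k=[81 73 67 46 37 25 28]
t=23: x=[80.3600 73.1600 65.8000 46.9600 36.7600 26.2000 27.7600] k=[84 76 65 46 42 21 30]
t=24: x=[83.3600 75.7600 64.3600 47.2000 40.6400 23.4000 29.2800] k=[84 80 68 49 37 25 31]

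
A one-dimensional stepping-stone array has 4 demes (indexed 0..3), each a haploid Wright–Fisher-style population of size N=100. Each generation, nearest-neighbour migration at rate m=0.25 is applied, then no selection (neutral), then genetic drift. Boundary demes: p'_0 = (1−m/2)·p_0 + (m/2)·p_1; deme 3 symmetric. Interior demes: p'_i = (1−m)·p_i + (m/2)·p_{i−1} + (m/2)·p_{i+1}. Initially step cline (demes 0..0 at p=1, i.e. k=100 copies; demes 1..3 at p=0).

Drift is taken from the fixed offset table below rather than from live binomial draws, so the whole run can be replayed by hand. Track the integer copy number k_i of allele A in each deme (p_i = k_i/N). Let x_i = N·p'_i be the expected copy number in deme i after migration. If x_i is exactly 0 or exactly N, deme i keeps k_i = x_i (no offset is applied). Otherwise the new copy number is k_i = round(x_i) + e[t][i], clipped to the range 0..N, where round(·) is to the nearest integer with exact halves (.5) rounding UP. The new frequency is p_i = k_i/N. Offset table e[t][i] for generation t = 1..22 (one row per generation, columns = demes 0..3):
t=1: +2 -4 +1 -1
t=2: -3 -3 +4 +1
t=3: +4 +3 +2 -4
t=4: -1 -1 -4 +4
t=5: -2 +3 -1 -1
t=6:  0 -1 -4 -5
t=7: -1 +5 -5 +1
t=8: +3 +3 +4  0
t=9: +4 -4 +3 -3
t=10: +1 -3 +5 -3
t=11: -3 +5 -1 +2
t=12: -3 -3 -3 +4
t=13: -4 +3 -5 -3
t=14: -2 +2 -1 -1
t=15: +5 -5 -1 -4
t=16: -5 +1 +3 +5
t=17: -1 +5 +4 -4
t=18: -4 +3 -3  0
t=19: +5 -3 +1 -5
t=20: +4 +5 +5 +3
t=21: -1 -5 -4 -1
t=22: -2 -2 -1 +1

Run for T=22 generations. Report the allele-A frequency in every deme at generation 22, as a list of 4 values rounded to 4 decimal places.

t=0: k=[100 0 0 0]
t=1: x=[87.5000 12.5000 0.0000 0.0000] k=[90 9 0 0]
t=2: x=[79.8750 18.0000 1.1250 0.0000] k=[77 15 5 0]
t=3: x=[69.2500 21.5000 5.6250 0.6250] k=[73 25 8 0]
t=4: x=[67.0000 28.8750 9.1250 1.0000] k=[66 28 5 5]
t=5: x=[61.2500 29.8750 7.8750 5.0000] k=[59 33 7 4]
t=6: x=[55.7500 33.0000 9.8750 4.3750] k=[56 32 6 0]
t=7: x=[53.0000 31.7500 8.5000 0.7500] k=[52 37 4 2]
t=8: x=[50.1250 34.7500 7.8750 2.2500] k=[53 38 12 2]
t=9: x=[51.1250 36.6250 14.0000 3.2500] k=[55 33 17 0]
t=10: x=[52.2500 33.7500 16.8750 2.1250] k=[53 31 22 0]
t=11: x=[50.2500 32.6250 20.3750 2.7500] k=[47 38 19 5]
t=12: x=[45.8750 36.7500 19.6250 6.7500] k=[43 34 17 11]
t=13: x=[41.8750 33.0000 18.3750 11.7500] k=[38 36 13 9]
t=14: x=[37.7500 33.3750 15.3750 9.5000] k=[36 35 14 9]
t=15: x=[35.8750 32.5000 16.0000 9.6250] k=[41 28 15 6]
t=16: x=[39.3750 28.0000 15.5000 7.1250] k=[34 29 19 12]
t=17: x=[33.3750 28.3750 19.3750 12.8750] k=[32 33 23 9]
t=18: x=[32.1250 31.6250 22.5000 10.7500] k=[28 35 20 11]
t=19: x=[28.8750 32.2500 20.7500 12.1250] k=[34 29 22 7]
t=20: x=[33.3750 28.7500 21.0000 8.8750] k=[37 34 26 12]
t=21: x=[36.6250 33.3750 25.2500 13.7500] k=[36 28 21 13]
t=22: x=[35.0000 28.1250 20.8750 14.0000] k=[33 26 20 15]

[0.3300, 0.2600, 0.2000, 0.1500]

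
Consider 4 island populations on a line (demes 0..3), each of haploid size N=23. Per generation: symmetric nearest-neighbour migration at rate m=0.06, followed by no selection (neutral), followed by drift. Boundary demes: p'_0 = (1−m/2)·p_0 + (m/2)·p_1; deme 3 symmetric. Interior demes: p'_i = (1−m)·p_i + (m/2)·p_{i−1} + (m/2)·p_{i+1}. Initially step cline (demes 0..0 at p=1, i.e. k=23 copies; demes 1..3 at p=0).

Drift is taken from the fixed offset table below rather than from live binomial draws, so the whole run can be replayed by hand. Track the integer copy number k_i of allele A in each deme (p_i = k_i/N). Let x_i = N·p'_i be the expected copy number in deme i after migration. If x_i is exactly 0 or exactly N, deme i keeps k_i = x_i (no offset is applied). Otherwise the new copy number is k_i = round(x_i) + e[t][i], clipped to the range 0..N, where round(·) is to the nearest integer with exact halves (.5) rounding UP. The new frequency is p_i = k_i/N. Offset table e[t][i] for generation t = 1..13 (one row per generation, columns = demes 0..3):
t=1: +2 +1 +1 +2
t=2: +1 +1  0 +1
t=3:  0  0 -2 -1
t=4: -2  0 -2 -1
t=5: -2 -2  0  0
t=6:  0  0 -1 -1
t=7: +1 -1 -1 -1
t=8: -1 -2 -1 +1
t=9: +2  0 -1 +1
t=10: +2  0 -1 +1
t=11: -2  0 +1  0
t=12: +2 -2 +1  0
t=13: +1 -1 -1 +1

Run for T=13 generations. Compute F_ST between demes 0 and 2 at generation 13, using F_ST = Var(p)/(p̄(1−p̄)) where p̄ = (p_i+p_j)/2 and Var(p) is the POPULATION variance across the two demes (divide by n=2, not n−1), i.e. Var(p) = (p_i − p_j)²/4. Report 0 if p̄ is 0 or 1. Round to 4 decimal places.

t=0: k=[23 0 0 0]
t=1: x=[22.3100 0.6900 0.0000 0.0000] k=[23 2 0 0]
t=2: x=[22.3700 2.5700 0.0600 0.0000] k=[23 4 0 0]
t=3: x=[22.4300 4.4500 0.1200 0.0000] k=[22 4 0 0]
t=4: x=[21.4600 4.4200 0.1200 0.0000] k=[19 4 0 0]
t=5: x=[18.5500 4.3300 0.1200 0.0000] k=[17 2 0 0]
t=6: x=[16.5500 2.3900 0.0600 0.0000] k=[17 2 0 0]
t=7: x=[16.5500 2.3900 0.0600 0.0000] k=[18 1 0 0]
t=8: x=[17.4900 1.4800 0.0300 0.0000] k=[16 0 0 0]
t=9: x=[15.5200 0.4800 0.0000 0.0000] k=[18 0 0 0]
t=10: x=[17.4600 0.5400 0.0000 0.0000] k=[19 1 0 0]
t=11: x=[18.4600 1.5100 0.0300 0.0000] k=[16 2 1 0]
t=12: x=[15.5800 2.3900 1.0000 0.0300] k=[18 0 2 0]
t=13: x=[17.4600 0.6000 1.8800 0.0600] k=[18 0 1 1]

0.5634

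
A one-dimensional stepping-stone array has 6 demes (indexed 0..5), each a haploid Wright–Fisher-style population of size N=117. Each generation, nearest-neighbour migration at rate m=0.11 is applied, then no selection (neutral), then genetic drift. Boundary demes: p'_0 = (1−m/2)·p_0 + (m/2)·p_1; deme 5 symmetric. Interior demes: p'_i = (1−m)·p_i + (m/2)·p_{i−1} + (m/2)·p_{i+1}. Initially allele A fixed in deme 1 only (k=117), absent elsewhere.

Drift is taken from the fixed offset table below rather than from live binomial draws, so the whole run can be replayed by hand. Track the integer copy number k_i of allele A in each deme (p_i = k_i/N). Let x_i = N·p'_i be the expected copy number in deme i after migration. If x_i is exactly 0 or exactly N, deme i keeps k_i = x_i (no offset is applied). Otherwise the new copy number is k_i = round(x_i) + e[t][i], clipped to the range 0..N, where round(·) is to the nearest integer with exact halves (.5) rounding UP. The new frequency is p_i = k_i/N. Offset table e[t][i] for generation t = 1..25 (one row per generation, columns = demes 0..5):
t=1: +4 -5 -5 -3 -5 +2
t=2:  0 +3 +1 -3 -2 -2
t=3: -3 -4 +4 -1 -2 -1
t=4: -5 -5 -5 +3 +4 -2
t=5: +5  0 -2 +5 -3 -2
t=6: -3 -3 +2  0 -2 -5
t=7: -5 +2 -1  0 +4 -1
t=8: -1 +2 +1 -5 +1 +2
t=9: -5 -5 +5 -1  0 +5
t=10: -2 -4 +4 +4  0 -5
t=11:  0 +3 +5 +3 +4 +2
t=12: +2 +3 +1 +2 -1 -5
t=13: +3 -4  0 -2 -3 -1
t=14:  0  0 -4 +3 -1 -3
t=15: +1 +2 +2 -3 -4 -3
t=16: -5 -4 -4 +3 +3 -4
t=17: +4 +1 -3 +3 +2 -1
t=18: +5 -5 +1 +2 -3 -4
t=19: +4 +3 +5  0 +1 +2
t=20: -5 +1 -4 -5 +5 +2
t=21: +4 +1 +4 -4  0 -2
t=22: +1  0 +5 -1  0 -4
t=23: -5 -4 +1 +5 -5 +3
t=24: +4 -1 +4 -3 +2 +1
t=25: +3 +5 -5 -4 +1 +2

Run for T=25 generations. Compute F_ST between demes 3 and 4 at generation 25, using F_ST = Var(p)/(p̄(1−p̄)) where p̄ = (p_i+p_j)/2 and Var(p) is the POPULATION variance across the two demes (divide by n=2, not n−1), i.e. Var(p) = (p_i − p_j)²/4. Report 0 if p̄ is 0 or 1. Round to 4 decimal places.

t=0: k=[0 117 0 0 0 0]
t=1: x=[6.4350 104.1300 6.4350 0.0000 0.0000 0.0000] k=[10 99 1 0 0 0]
t=2: x=[14.8950 88.7150 6.3350 0.0550 0.0000 0.0000] k=[15 92 7 0 0 0]
t=3: x=[19.2350 83.0900 11.2900 0.3850 0.0000 0.0000] k=[16 79 15 0 0 0]
t=4: x=[19.4650 72.0150 17.6950 0.8250 0.0000 0.0000] k=[14 67 13 4 0 0]
t=5: x=[16.9150 61.1150 15.4750 4.2750 0.2200 0.0000] k=[22 61 13 9 0 0]
t=6: x=[24.1450 56.2150 15.4200 8.7250 0.4950 0.0000] k=[21 53 17 9 0 0]
t=7: x=[22.7600 49.2600 18.5400 8.9450 0.4950 0.0000] k=[18 51 18 9 4 0]
t=8: x=[19.8150 47.3700 19.3200 9.2200 4.0550 0.2200] k=[19 49 20 4 5 2]
t=9: x=[20.6500 45.7550 20.7150 4.9350 4.7800 2.1650] k=[16 41 26 4 5 7]
t=10: x=[17.3750 38.8000 25.6150 5.2650 5.0550 6.8900] k=[15 35 30 9 5 2]
t=11: x=[16.1000 33.6250 29.1200 9.9350 5.0550 2.1650] k=[16 37 34 13 9 4]
t=12: x=[17.1550 35.6800 33.0100 13.9350 8.9450 4.2750] k=[19 39 34 16 8 0]
t=13: x=[20.1000 37.6250 33.2850 16.5500 8.0000 0.4400] k=[23 34 33 15 5 0]
t=14: x=[23.6050 33.3400 32.0650 15.4400 5.2750 0.2750] k=[24 33 28 18 4 0]
t=15: x=[24.4950 32.2300 27.7250 17.7800 4.5500 0.2200] k=[25 34 30 15 1 0]
t=16: x=[25.4950 33.2850 29.3950 15.0550 1.7150 0.0550] k=[20 29 25 18 5 0]
t=17: x=[20.4950 28.2850 24.8350 17.6700 5.4400 0.2750] k=[24 29 22 21 7 0]
t=18: x=[24.2750 28.3400 22.3300 20.2850 7.3850 0.3850] k=[29 23 23 22 4 0]
t=19: x=[28.6700 23.3300 22.9450 21.0650 4.7700 0.2200] k=[33 26 28 21 6 2]
t=20: x=[32.6150 26.4950 27.5050 20.5600 6.6050 2.2200] k=[28 27 24 16 12 4]
t=21: x=[27.9450 26.8900 23.7250 16.2200 11.7800 4.4400] k=[32 28 28 12 12 2]
t=22: x=[31.7800 28.2200 27.1200 12.8800 11.4500 2.5500] k=[33 28 32 12 11 0]
t=23: x=[32.7250 28.4950 30.6800 13.0450 10.4500 0.6050] k=[28 24 32 18 5 4]
t=24: x=[27.7800 24.6600 30.7900 18.0550 5.6600 4.0550] k=[32 24 35 15 8 5]
t=25: x=[31.5600 25.0450 33.2950 15.7150 8.2200 5.1650] k=[35 30 28 12 9 7]

0.0020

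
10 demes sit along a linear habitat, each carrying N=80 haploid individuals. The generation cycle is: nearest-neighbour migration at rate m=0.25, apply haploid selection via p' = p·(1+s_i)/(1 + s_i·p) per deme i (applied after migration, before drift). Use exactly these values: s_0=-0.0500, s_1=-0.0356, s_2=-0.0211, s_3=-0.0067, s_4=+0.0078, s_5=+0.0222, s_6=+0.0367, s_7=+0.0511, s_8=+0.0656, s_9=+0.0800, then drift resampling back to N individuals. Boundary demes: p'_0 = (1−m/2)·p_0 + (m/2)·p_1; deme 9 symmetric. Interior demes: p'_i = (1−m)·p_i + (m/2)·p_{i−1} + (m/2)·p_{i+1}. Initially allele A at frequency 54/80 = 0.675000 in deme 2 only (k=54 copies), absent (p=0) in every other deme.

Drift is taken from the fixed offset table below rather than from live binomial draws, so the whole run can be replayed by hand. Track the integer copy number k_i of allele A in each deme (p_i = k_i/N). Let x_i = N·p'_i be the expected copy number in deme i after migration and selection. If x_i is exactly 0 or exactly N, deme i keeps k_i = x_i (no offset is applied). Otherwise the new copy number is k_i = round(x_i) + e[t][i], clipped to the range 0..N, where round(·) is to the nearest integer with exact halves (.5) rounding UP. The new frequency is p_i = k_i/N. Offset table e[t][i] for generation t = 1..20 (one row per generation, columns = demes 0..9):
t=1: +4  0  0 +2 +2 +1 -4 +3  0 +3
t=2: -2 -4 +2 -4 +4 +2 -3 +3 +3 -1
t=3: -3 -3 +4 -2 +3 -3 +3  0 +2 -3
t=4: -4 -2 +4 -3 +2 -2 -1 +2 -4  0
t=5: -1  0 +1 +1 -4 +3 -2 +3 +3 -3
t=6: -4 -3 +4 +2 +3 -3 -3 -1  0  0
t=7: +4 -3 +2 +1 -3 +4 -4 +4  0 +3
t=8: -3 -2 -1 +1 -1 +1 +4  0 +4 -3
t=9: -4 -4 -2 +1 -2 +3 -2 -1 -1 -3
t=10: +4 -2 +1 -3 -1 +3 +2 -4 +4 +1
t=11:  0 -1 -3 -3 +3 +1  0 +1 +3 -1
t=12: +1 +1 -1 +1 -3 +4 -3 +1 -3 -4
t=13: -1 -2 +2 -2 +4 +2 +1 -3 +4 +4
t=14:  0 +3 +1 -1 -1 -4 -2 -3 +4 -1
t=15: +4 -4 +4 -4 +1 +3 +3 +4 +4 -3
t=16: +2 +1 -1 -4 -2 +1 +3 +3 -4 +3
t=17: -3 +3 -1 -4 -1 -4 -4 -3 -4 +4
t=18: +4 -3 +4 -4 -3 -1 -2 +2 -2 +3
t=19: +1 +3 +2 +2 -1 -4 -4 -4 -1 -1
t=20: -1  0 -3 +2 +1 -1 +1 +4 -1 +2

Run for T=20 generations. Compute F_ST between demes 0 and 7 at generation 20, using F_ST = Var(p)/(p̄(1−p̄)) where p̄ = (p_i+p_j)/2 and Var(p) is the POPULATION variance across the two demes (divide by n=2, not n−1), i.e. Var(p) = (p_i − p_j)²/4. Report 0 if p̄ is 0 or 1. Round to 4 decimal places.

t=0: k=[0 0 54 0 0 0 0 0 0 0]
t=1: x=[0.0000 6.5293 40.0735 6.7086 0.0000 0.0000 0.0000 0.0000 0.0000 0.0000] k=[0 7 40 9 0 0 0 0 0 0]
t=2: x=[0.8317 9.9304 31.5914 11.6828 1.1337 0.0000 0.0000 0.0000 0.0000 0.0000] k=[0 6 34 8 5 0 0 0 0 0]
t=3: x=[0.7128 8.4715 26.8681 10.8120 4.7848 0.6388 0.0000 0.0000 0.0000 0.0000] k=[0 5 31 9 8 0 0 0 0 0]
t=4: x=[0.5940 7.3786 24.6349 11.5584 7.1756 1.0219 0.0000 0.0000 0.0000 0.0000] k=[0 5 29 9 9 0 0 0 0 0]
t=5: x=[0.5940 7.1359 23.1476 11.4340 7.9303 1.1496 0.0000 0.0000 0.0000 0.0000] k=[0 7 24 12 4 4 0 0 0 0]
t=6: x=[0.8317 7.9856 20.0528 12.4293 5.0365 3.5742 0.5182 0.0000 0.0000 0.0000] k=[0 5 24 14 8 1 0 0 0 0]
t=7: x=[0.5940 6.5293 20.0528 14.4204 7.9303 1.7880 0.1296 0.0000 0.0000 0.0000] k=[5 4 22 15 5 6 0 0 0 0]
t=8: x=[4.6454 6.1655 18.5692 14.5448 6.4207 5.2313 0.7773 0.0000 0.0000 0.0000] k=[2 4 18 16 5 6 5 0 0 0]
t=9: x=[2.1405 5.3172 15.7288 14.7938 6.5466 5.8683 4.6555 0.6567 0.0000 0.0000] k=[0 1 14 16 5 9 3 0 0 0]
t=10: x=[0.1188 2.4137 12.3999 14.2959 6.9240 7.9050 3.4935 0.3941 0.0000 0.0000] k=[4 0 13 11 6 11 5 0 0 0]
t=11: x=[3.3323 2.0513 10.9223 10.5632 7.3014 9.8125 5.3006 0.6567 0.0000 0.0000] k=[3 1 8 8 10 11 5 2 0 0]
t=12: x=[2.6170 2.0513 6.9878 8.2004 9.9425 10.3208 5.5586 2.2306 0.2663 0.0000] k=[4 3 6 9 7 14 3 3 0 0]
t=13: x=[3.6902 3.3807 5.8827 8.3247 8.1819 11.9718 4.5265 2.7545 0.3995 0.0000] k=[3 1 8 6 12 14 6 0 4 0]
t=14: x=[2.6170 2.0513 6.7422 6.9572 11.5767 12.9871 6.4609 1.3128 3.1890 0.5397] k=[3 5 8 6 11 9 4 0 7 0]
t=15: x=[3.0938 4.9538 7.2335 6.8329 10.1939 8.7954 4.2683 1.4440 5.5704 0.9442] k=[7 1 11 3 11 12 7 5 10 0]
t=16: x=[5.9608 2.8971 8.5852 4.9686 10.1939 11.4640 7.6199 6.1521 8.6007 1.3483] k=[8 4 8 1 8 12 11 9 5 4]
t=17: x=[7.1586 4.8328 6.4966 2.7322 7.6788 11.5909 11.2181 9.1460 5.7025 4.4367] k=[4 8 5 0 7 8 7 6 2 8]
t=18: x=[4.2871 6.8932 4.6556 1.4901 6.2949 7.9050 7.2337 5.8913 3.4540 7.7736] k=[8 4 9 0 3 7 5 8 1 11]
t=19: x=[7.1586 4.9538 7.1106 1.4901 3.1484 6.3777 5.8164 7.0645 3.3215 10.4283] k=[8 8 9 3 2 2 2 3 2 9]
t=20: x=[7.6382 7.8642 7.9706 3.6018 2.1411 2.0433 2.2008 2.8855 3.1890 8.7043] k=[7 8 5 6 3 1 3 7 2 11]

0.0000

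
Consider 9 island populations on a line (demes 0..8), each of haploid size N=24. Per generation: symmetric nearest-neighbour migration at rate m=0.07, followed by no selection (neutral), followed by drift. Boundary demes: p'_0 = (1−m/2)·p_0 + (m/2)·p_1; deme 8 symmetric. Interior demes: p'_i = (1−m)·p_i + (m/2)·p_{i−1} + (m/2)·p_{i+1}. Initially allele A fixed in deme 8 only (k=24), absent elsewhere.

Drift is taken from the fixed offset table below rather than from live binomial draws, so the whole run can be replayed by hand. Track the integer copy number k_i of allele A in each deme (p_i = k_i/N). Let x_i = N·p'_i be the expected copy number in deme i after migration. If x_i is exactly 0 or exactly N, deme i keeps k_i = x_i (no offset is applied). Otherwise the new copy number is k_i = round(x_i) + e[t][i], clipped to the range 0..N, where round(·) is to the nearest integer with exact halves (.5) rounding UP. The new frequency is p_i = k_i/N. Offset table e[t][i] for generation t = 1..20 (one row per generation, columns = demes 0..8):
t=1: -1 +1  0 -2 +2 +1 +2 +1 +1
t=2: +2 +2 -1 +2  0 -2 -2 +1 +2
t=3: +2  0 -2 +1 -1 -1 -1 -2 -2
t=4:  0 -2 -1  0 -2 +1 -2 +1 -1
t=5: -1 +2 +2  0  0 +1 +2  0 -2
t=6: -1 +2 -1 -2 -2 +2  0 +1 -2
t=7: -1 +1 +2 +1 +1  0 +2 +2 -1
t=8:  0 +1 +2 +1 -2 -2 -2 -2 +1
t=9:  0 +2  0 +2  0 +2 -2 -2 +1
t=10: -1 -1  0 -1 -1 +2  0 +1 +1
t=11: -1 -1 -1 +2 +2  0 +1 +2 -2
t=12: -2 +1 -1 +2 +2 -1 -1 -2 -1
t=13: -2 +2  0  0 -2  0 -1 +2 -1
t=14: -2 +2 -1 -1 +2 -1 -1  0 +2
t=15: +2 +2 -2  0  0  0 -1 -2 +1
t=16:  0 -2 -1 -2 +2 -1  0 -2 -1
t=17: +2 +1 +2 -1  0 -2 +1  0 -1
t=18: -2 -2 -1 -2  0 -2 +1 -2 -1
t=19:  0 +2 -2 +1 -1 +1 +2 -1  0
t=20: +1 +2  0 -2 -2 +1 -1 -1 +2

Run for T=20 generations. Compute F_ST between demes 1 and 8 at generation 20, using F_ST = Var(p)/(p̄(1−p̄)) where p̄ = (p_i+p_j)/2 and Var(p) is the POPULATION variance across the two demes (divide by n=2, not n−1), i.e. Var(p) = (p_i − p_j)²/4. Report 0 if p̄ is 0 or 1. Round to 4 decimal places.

0.2196

t=0: k=[0 0 0 0 0 0 0 0 24]
t=1: x=[0.0000 0.0000 0.0000 0.0000 0.0000 0.0000 0.0000 0.8400 23.1600] k=[0 0 0 0 0 0 0 2 24]
t=2: x=[0.0000 0.0000 0.0000 0.0000 0.0000 0.0000 0.0700 2.7000 23.2300] k=[0 0 0 0 0 0 0 4 24]
t=3: x=[0.0000 0.0000 0.0000 0.0000 0.0000 0.0000 0.1400 4.5600 23.3000] k=[0 0 0 0 0 0 0 3 21]
t=4: x=[0.0000 0.0000 0.0000 0.0000 0.0000 0.0000 0.1050 3.5250 20.3700] k=[0 0 0 0 0 0 0 5 19]
t=5: x=[0.0000 0.0000 0.0000 0.0000 0.0000 0.0000 0.1750 5.3150 18.5100] k=[0 0 0 0 0 0 2 5 17]
t=6: x=[0.0000 0.0000 0.0000 0.0000 0.0000 0.0700 2.0350 5.3150 16.5800] k=[0 0 0 0 0 2 2 6 15]
t=7: x=[0.0000 0.0000 0.0000 0.0000 0.0700 1.9300 2.1400 6.1750 14.6850] k=[0 0 0 0 1 2 4 8 14]
t=8: x=[0.0000 0.0000 0.0000 0.0350 1.0000 2.0350 4.0700 8.0700 13.7900] k=[0 0 0 1 0 0 2 6 15]
t=9: x=[0.0000 0.0000 0.0350 0.9300 0.0350 0.0700 2.0700 6.1750 14.6850] k=[0 0 0 3 0 2 0 4 16]
t=10: x=[0.0000 0.0000 0.1050 2.7900 0.1750 1.8600 0.2100 4.2800 15.5800] k=[0 0 0 2 0 4 0 5 17]
t=11: x=[0.0000 0.0000 0.0700 1.8600 0.2100 3.7200 0.3150 5.2450 16.5800] k=[0 0 0 4 2 4 1 7 15]
t=12: x=[0.0000 0.0000 0.1400 3.7900 2.1400 3.8250 1.3150 7.0700 14.7200] k=[0 0 0 6 4 3 0 5 14]
t=13: x=[0.0000 0.0000 0.2100 5.7200 4.0350 2.9300 0.2800 5.1400 13.6850] k=[0 0 0 6 2 3 0 7 13]
t=14: x=[0.0000 0.0000 0.2100 5.6500 2.1750 2.8600 0.3500 6.9650 12.7900] k=[0 0 0 5 4 2 0 7 15]
t=15: x=[0.0000 0.0000 0.1750 4.7900 3.9650 2.0000 0.3150 7.0350 14.7200] k=[0 0 0 5 4 2 0 5 16]
t=16: x=[0.0000 0.0000 0.1750 4.7900 3.9650 2.0000 0.2450 5.2100 15.6150] k=[0 0 0 3 6 1 0 3 15]
t=17: x=[0.0000 0.0000 0.1050 3.0000 5.7200 1.1400 0.1400 3.3150 14.5800] k=[0 0 2 2 6 0 1 3 14]
t=18: x=[0.0000 0.0700 1.9300 2.1400 5.6500 0.2450 1.0350 3.3150 13.6150] k=[0 0 1 0 6 0 2 1 13]
t=19: x=[0.0000 0.0350 0.9300 0.2450 5.5800 0.2800 1.8950 1.4550 12.5800] k=[0 2 0 1 5 1 4 0 13]
t=20: x=[0.0700 1.8600 0.1050 1.1050 4.7200 1.2450 3.7550 0.5950 12.5450] k=[1 4 0 0 3 2 3 0 15]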